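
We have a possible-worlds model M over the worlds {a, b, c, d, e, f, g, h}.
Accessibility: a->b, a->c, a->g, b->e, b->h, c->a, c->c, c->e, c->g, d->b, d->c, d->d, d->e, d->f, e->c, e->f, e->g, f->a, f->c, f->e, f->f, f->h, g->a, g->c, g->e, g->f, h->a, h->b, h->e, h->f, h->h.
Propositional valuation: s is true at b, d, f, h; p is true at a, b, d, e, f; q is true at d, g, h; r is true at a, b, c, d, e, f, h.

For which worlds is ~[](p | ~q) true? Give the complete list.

a, b, c, e, f, h

Recall that []ψ holds at a world iff ψ holds at every accessible world, and <>ψ holds iff ψ holds at some accessible world.
Let φ = ~[](p | ~q). Evaluate φ at each world:
  a (successors {b, c, g}): φ is true.
  b (successors {e, h}): φ is true.
  c (successors {a, c, e, g}): φ is true.
  d (successors {b, c, d, e, f}): φ is false.
  e (successors {c, f, g}): φ is true.
  f (successors {a, c, e, f, h}): φ is true.
  g (successors {a, c, e, f}): φ is false.
  h (successors {a, b, e, f, h}): φ is true.
For instance, at c:
  At c: [](p | ~q) is false, so ~[](p | ~q) is true.
    At c: [](p | ~q) requires p | ~q at every successor {a, c, e, g}.
      p | ~q fails at g, so [](p | ~q) is false at c.
Satisfying worlds: {a, b, c, e, f, h}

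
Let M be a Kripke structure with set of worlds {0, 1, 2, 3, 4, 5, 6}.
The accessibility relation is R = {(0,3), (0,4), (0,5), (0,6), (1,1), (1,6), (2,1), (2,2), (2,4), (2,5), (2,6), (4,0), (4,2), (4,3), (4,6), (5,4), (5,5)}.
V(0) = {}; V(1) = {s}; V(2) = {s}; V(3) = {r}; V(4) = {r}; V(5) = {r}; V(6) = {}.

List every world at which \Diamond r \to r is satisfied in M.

Recall that \Diamond ψ holds at a world iff ψ holds at some accessible world.
Let φ = \Diamond r \to r. Evaluate φ at each world:
  0 (successors {3, 4, 5, 6}): φ is false.
  1 (successors {1, 6}): φ is true.
  2 (successors {1, 2, 4, 5, 6}): φ is false.
  3 (successors ∅): φ is true.
  4 (successors {0, 2, 3, 6}): φ is true.
  5 (successors {4, 5}): φ is true.
  6 (successors ∅): φ is true.
For instance, at 0:
  At 0: \Diamond r is true, r is false, so \Diamond r \to r is false.
    At 0: \Diamond r requires r at some successor in {3, 4, 5, 6}.
      r holds at 3, so \Diamond r is true at 0.
Satisfying worlds: {1, 3, 4, 5, 6}

1, 3, 4, 5, 6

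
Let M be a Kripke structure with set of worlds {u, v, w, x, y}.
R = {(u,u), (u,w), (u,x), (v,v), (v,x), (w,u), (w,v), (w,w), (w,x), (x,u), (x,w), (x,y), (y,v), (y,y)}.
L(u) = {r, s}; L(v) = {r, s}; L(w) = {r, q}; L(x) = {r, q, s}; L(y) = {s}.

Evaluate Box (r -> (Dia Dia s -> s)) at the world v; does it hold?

At v: Box (r -> (Dia Dia s -> s)) requires r -> (Dia Dia s -> s) at every successor {v, x}.
    At v: r is true, Dia Dia s -> s is true, so r -> (Dia Dia s -> s) is true.
      At v: Dia Dia s is true, s is true, so Dia Dia s -> s is true.
    At x: r is true, Dia Dia s -> s is true, so r -> (Dia Dia s -> s) is true.
      At x: Dia Dia s is true, s is true, so Dia Dia s -> s is true.
So Box (r -> (Dia Dia s -> s)) is true at v.

Yes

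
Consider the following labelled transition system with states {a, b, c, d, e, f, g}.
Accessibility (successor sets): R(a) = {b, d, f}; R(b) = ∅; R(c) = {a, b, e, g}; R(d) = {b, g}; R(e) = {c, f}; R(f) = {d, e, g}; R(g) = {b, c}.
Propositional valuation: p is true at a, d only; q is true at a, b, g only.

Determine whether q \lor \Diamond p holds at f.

Yes

Recall that \Diamond ψ holds at a world iff ψ holds at some accessible world.
At f: q is false, \Diamond p is true, so q \lor \Diamond p is true.
  At f: \Diamond p requires p at some successor in {d, e, g}.
    p holds at d, so \Diamond p is true at f.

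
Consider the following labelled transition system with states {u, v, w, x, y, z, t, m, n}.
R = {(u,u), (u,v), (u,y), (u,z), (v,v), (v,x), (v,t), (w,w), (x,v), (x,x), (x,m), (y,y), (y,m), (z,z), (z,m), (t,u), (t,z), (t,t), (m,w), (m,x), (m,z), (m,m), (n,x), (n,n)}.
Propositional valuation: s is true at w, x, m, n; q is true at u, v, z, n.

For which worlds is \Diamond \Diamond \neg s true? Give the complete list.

u, v, x, y, z, t, m, n

Recall that \Diamond ψ holds at a world iff ψ holds at some accessible world.
Let φ = \Diamond \Diamond \neg s. Evaluate φ at each world:
  u (successors {u, v, y, z}): φ is true.
  v (successors {v, x, t}): φ is true.
  w (successors {w}): φ is false.
  x (successors {v, x, m}): φ is true.
  y (successors {y, m}): φ is true.
  z (successors {z, m}): φ is true.
  t (successors {u, z, t}): φ is true.
  m (successors {w, x, z, m}): φ is true.
  n (successors {x, n}): φ is true.
For instance, at z:
  At z: \Diamond \Diamond \neg s requires \Diamond \neg s at some successor in {z, m}.
    \Diamond \neg s holds at z, so \Diamond \Diamond \neg s is true at z.
      At z: \Diamond \neg s requires \neg s at some successor in {z, m}.
        \neg s holds at z, so \Diamond \neg s is true at z.
Satisfying worlds: {u, v, x, y, z, t, m, n}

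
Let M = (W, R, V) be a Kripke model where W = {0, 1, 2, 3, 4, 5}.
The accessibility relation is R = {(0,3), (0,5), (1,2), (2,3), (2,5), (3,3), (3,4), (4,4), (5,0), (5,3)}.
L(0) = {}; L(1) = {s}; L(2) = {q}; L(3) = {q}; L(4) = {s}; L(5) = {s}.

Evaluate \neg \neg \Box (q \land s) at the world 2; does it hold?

At 2: \neg \Box (q \land s) is true, so \neg \neg \Box (q \land s) is false.
  At 2: \Box (q \land s) is false, so \neg \Box (q \land s) is true.
    At 2: \Box (q \land s) requires q \land s at every successor {3, 5}.
      q \land s fails at 3, so \Box (q \land s) is false at 2.

No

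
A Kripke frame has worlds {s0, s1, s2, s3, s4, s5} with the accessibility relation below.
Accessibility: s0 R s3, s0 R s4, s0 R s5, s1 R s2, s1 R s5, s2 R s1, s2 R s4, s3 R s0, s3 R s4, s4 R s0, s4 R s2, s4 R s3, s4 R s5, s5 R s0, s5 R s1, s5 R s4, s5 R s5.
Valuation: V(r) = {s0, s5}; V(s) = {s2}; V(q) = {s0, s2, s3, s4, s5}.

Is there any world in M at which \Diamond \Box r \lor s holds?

Yes

Let φ = \Diamond \Box r \lor s. Evaluate φ at each world:
  s0 (successors {s3, s4, s5}): φ is false.
  s1 (successors {s2, s5}): φ is false.
  s2 (successors {s1, s4}): φ is true.
  s3 (successors {s0, s4}): φ is false.
  s4 (successors {s0, s2, s3, s5}): φ is false.
  s5 (successors {s0, s1, s4, s5}): φ is false.
Detail at s2 (witness):
  At s2: \Diamond \Box r is false, s is true, so \Diamond \Box r \lor s is true.
    At s2: \Diamond \Box r requires \Box r at some successor in {s1, s4}.
      At s1: \Box r is false.
      At s4: \Box r is false.
    So \Diamond \Box r is false at s2.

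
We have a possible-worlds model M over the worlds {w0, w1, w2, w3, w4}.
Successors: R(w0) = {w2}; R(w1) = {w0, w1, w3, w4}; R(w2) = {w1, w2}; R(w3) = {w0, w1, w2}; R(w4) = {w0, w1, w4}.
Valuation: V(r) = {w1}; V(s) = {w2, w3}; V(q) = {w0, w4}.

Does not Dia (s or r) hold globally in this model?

Let φ = not Dia (s or r). Evaluate φ at each world:
  w0 (successors {w2}): φ is false.
  w1 (successors {w0, w1, w3, w4}): φ is false.
  w2 (successors {w1, w2}): φ is false.
  w3 (successors {w0, w1, w2}): φ is false.
  w4 (successors {w0, w1, w4}): φ is false.
Detail at w0 (counterexample):
  At w0: Dia (s or r) is true, so not Dia (s or r) is false.
    At w0: Dia (s or r) requires s or r at some successor in {w2}.
      s or r holds at w2, so Dia (s or r) is true at w0.

No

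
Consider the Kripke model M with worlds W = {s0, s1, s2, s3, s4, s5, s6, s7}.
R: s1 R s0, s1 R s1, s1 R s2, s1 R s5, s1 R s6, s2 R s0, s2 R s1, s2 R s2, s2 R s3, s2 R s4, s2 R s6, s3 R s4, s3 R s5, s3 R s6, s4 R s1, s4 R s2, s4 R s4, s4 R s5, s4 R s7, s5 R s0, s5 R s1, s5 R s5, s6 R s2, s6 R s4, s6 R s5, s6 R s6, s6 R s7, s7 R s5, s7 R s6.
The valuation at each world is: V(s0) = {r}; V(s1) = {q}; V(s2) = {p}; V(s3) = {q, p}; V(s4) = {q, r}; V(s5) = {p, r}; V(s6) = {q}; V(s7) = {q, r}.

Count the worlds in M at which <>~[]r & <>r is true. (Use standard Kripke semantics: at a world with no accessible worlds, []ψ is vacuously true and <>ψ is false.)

7

Let φ = <>~[]r & <>r. Evaluate φ at each world:
  s0 (successors ∅): φ is false.
  s1 (successors {s0, s1, s2, s5, s6}): φ is true.
  s2 (successors {s0, s1, s2, s3, s4, s6}): φ is true.
  s3 (successors {s4, s5, s6}): φ is true.
  s4 (successors {s1, s2, s4, s5, s7}): φ is true.
  s5 (successors {s0, s1, s5}): φ is true.
  s6 (successors {s2, s4, s5, s6, s7}): φ is true.
  s7 (successors {s5, s6}): φ is true.
For instance, at s4:
  At s4: <>~[]r is true, <>r is true, so <>~[]r & <>r is true.
    At s4: <>~[]r requires ~[]r at some successor in {s1, s2, s4, s5, s7}.
      ~[]r holds at s1, so <>~[]r is true at s4.
    At s4: <>r requires r at some successor in {s1, s2, s4, s5, s7}.
      r holds at s4, so <>r is true at s4.
Satisfying worlds: {s1, s2, s3, s4, s5, s6, s7}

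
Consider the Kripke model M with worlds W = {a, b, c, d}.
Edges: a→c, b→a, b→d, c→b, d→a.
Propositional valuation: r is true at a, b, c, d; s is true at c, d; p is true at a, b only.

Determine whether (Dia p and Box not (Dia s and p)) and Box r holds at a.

No

At a: Dia p and Box not (Dia s and p) is false, Box r is true, so (Dia p and Box not (Dia s and p)) and Box r is false.
  At a: Dia p is false, Box not (Dia s and p) is true, so Dia p and Box not (Dia s and p) is false.
    At a: Dia p requires p at some successor in {c}.
      At c: p is false.
    So Dia p is false at a.
    At a: Box not (Dia s and p) requires not (Dia s and p) at every successor {c}.
      At c: not (Dia s and p) is true.
    So Box not (Dia s and p) is true at a.
  At a: Box r requires r at every successor {c}.
    At c: r is true.
  So Box r is true at a.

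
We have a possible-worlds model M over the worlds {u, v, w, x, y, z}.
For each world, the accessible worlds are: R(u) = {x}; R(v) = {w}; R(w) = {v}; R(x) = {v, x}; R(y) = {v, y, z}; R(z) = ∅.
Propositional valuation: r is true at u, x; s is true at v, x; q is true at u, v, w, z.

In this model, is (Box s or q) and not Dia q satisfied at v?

At v: Box s or q is true, not Dia q is false, so (Box s or q) and not Dia q is false.
  At v: Box s is false, q is true, so Box s or q is true.
    At v: Box s requires s at every successor {w}.
      s fails at w, so Box s is false at v.
  At v: Dia q is true, so not Dia q is false.
    At v: Dia q requires q at some successor in {w}.
      q holds at w, so Dia q is true at v.

No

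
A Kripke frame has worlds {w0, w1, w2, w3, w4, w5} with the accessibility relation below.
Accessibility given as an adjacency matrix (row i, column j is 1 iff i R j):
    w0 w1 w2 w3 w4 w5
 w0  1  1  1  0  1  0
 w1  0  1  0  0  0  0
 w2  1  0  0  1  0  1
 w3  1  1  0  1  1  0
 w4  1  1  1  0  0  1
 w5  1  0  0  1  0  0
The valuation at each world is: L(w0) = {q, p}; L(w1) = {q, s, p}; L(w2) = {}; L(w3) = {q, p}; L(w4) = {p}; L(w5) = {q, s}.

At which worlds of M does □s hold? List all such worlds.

w1

Recall that □ψ holds at a world iff ψ holds at every accessible world, and ◇ψ holds iff ψ holds at some accessible world.
Let φ = □s. Evaluate φ at each world:
  w0 (successors {w0, w1, w2, w4}): φ is false.
  w1 (successors {w1}): φ is true.
  w2 (successors {w0, w3, w5}): φ is false.
  w3 (successors {w0, w1, w3, w4}): φ is false.
  w4 (successors {w0, w1, w2, w5}): φ is false.
  w5 (successors {w0, w3}): φ is false.
For instance, at w5:
  At w5: □s requires s at every successor {w0, w3}.
    s fails at w0, so □s is false at w5.
Satisfying worlds: {w1}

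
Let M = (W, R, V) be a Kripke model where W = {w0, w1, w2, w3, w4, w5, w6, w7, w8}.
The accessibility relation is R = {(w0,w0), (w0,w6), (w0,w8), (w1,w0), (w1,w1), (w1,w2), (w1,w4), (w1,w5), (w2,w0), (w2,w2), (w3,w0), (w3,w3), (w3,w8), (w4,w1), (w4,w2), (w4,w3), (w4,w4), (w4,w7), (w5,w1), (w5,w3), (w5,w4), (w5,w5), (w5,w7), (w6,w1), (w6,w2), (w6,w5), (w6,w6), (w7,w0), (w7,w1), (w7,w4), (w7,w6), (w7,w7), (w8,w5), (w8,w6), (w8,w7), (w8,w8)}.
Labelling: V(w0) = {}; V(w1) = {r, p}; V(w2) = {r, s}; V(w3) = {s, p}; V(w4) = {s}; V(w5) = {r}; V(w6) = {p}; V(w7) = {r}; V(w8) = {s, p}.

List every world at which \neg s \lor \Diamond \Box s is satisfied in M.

Recall that \Box ψ holds at a world iff ψ holds at every accessible world, and \Diamond ψ holds iff ψ holds at some accessible world.
Let φ = \neg s \lor \Diamond \Box s. Evaluate φ at each world:
  w0 (successors {w0, w6, w8}): φ is true.
  w1 (successors {w0, w1, w2, w4, w5}): φ is true.
  w2 (successors {w0, w2}): φ is false.
  w3 (successors {w0, w3, w8}): φ is false.
  w4 (successors {w1, w2, w3, w4, w7}): φ is false.
  w5 (successors {w1, w3, w4, w5, w7}): φ is true.
  w6 (successors {w1, w2, w5, w6}): φ is true.
  w7 (successors {w0, w1, w4, w6, w7}): φ is true.
  w8 (successors {w5, w6, w7, w8}): φ is false.
For instance, at w1:
  At w1: \neg s is true, \Diamond \Box s is false, so \neg s \lor \Diamond \Box s is true.
    At w1: \Diamond \Box s requires \Box s at some successor in {w0, w1, w2, w4, w5}.
      At w0: \Box s is false.
      At w1: \Box s is false.
      At w2: \Box s is false.
      At w4: \Box s is false.
      At w5: \Box s is false.
    So \Diamond \Box s is false at w1.
Satisfying worlds: {w0, w1, w5, w6, w7}

w0, w1, w5, w6, w7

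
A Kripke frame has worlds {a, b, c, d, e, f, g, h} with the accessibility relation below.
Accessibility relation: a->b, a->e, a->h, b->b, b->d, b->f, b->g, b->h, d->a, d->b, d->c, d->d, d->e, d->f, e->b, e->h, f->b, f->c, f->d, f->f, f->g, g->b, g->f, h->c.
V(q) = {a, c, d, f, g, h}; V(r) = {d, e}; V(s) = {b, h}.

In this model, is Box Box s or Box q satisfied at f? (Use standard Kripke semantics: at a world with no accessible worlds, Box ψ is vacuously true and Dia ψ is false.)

At f: Box Box s is false, Box q is false, so Box Box s or Box q is false.
  At f: Box Box s requires Box s at every successor {b, c, d, f, g}.
    Box s fails at b, so Box Box s is false at f.
      At b: Box s requires s at every successor {b, d, f, g, h}.
        s fails at d, so Box s is false at b.
  At f: Box q requires q at every successor {b, c, d, f, g}.
    q fails at b, so Box q is false at f.

No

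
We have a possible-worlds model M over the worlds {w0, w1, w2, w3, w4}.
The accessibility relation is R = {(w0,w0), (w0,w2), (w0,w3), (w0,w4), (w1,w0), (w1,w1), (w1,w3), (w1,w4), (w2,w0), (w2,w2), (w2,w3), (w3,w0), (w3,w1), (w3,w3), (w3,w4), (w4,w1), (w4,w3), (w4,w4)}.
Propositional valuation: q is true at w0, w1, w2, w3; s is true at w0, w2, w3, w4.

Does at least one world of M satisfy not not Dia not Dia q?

No

Let φ = not not Dia not Dia q. Evaluate φ at each world:
  w0 (successors {w0, w2, w3, w4}): φ is false.
  w1 (successors {w0, w1, w3, w4}): φ is false.
  w2 (successors {w0, w2, w3}): φ is false.
  w3 (successors {w0, w1, w3, w4}): φ is false.
  w4 (successors {w1, w3, w4}): φ is false.
For instance, at w0:
  At w0: not Dia not Dia q is true, so not not Dia not Dia q is false.
    At w0: Dia not Dia q is false, so not Dia not Dia q is true.
      At w0: Dia not Dia q requires not Dia q at some successor in {w0, w2, w3, w4}.
        At w0: not Dia q is false.
        At w2: not Dia q is false.
        At w3: not Dia q is false.
        At w4: not Dia q is false.
      So Dia not Dia q is false at w0.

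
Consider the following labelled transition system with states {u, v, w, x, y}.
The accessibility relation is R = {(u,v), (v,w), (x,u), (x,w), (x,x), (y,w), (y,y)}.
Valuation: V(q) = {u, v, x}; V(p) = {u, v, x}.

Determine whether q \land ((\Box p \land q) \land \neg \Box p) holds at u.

No

Recall that \Box ψ holds at a world iff ψ holds at every accessible world, and \Diamond ψ holds iff ψ holds at some accessible world.
At u: q is true, (\Box p \land q) \land \neg \Box p is false, so q \land ((\Box p \land q) \land \neg \Box p) is false.
  At u: \Box p \land q is true, \neg \Box p is false, so (\Box p \land q) \land \neg \Box p is false.
    At u: \Box p is true, q is true, so \Box p \land q is true.
      At u: \Box p requires p at every successor {v}.
        At v: p is true.
      So \Box p is true at u.
    At u: \Box p is true, so \neg \Box p is false.
      At u: \Box p requires p at every successor {v}.
        At v: p is true.
      So \Box p is true at u.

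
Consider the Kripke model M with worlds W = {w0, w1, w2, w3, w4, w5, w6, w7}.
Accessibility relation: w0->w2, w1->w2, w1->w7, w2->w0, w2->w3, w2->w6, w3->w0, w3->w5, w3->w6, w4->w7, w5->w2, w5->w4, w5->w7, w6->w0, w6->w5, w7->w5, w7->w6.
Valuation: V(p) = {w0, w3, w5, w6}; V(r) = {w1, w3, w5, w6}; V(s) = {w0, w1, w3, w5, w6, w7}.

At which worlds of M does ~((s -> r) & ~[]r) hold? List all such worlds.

Let φ = ~((s -> r) & ~[]r). Evaluate φ at each world:
  w0 (successors {w2}): φ is true.
  w1 (successors {w2, w7}): φ is false.
  w2 (successors {w0, w3, w6}): φ is false.
  w3 (successors {w0, w5, w6}): φ is false.
  w4 (successors {w7}): φ is false.
  w5 (successors {w2, w4, w7}): φ is false.
  w6 (successors {w0, w5}): φ is false.
  w7 (successors {w5, w6}): φ is true.
For instance, at w6:
  At w6: (s -> r) & ~[]r is true, so ~((s -> r) & ~[]r) is false.
    At w6: s -> r is true, ~[]r is true, so (s -> r) & ~[]r is true.
      At w6: []r is false, so ~[]r is true.
Satisfying worlds: {w0, w7}

w0, w7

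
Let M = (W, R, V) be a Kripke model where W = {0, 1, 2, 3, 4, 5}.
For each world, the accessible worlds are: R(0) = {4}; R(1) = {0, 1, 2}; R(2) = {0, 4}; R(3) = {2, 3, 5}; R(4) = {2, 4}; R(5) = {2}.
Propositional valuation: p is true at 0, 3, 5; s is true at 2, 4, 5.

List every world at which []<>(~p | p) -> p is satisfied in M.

Let φ = []<>(~p | p) -> p. Evaluate φ at each world:
  0 (successors {4}): φ is true.
  1 (successors {0, 1, 2}): φ is false.
  2 (successors {0, 4}): φ is false.
  3 (successors {2, 3, 5}): φ is true.
  4 (successors {2, 4}): φ is false.
  5 (successors {2}): φ is true.
For instance, at 5:
  At 5: []<>(~p | p) is true, p is true, so []<>(~p | p) -> p is true.
    At 5: []<>(~p | p) requires <>(~p | p) at every successor {2}.
      At 2: <>(~p | p) is true.
    So []<>(~p | p) is true at 5.
Satisfying worlds: {0, 3, 5}

0, 3, 5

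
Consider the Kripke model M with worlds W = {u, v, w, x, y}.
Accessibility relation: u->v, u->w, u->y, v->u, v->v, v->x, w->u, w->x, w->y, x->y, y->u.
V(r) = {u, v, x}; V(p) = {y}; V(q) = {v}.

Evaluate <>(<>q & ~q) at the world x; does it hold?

No

At x: <>(<>q & ~q) requires <>q & ~q at some successor in {y}.
  At y: <>q & ~q is false.
So <>(<>q & ~q) is false at x.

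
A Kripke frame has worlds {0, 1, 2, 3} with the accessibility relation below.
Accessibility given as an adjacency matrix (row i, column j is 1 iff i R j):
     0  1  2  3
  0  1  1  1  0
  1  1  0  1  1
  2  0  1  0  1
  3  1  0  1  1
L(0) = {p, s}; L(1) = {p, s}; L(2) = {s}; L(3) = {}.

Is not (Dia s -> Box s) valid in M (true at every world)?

No

Recall that Box ψ holds at a world iff ψ holds at every accessible world, and Dia ψ holds iff ψ holds at some accessible world.
Let φ = not (Dia s -> Box s). Evaluate φ at each world:
  0 (successors {0, 1, 2}): φ is false.
  1 (successors {0, 2, 3}): φ is true.
  2 (successors {1, 3}): φ is true.
  3 (successors {0, 2, 3}): φ is true.
Detail at 0 (counterexample):
  At 0: Dia s -> Box s is true, so not (Dia s -> Box s) is false.
    At 0: Dia s is true, Box s is true, so Dia s -> Box s is true.
      At 0: Dia s requires s at some successor in {0, 1, 2}.
        s holds at 0, so Dia s is true at 0.
      At 0: Box s requires s at every successor {0, 1, 2}.
        At 0: s is true.
        At 1: s is true.
        At 2: s is true.
      So Box s is true at 0.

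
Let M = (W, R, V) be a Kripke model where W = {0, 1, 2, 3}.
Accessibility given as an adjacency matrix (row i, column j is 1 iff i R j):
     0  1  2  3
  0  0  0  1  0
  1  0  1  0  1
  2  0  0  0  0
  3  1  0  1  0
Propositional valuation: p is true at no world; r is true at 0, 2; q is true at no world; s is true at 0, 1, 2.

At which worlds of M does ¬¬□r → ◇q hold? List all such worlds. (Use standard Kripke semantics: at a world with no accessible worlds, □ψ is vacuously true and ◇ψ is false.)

1

Let φ = ¬¬□r → ◇q. Evaluate φ at each world:
  0 (successors {2}): φ is false.
  1 (successors {1, 3}): φ is true.
  2 (successors ∅): φ is false.
  3 (successors {0, 2}): φ is false.
For instance, at 0:
  At 0: ¬¬□r is true, ◇q is false, so ¬¬□r → ◇q is false.
    At 0: ¬□r is false, so ¬¬□r is true.
      At 0: □r is true, so ¬□r is false.
    At 0: ◇q requires q at some successor in {2}.
      At 2: q is false.
    So ◇q is false at 0.
Satisfying worlds: {1}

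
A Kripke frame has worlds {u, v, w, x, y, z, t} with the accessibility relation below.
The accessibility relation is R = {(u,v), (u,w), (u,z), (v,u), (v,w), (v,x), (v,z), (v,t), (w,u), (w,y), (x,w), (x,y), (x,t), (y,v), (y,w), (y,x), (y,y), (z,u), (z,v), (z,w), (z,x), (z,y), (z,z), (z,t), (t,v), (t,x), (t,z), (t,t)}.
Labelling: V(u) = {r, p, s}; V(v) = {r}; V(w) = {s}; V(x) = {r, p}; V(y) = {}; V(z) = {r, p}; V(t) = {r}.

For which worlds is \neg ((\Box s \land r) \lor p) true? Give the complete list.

Let φ = \neg ((\Box s \land r) \lor p). Evaluate φ at each world:
  u (successors {v, w, z}): φ is false.
  v (successors {u, w, x, z, t}): φ is true.
  w (successors {u, y}): φ is true.
  x (successors {w, y, t}): φ is false.
  y (successors {v, w, x, y}): φ is true.
  z (successors {u, v, w, x, y, z, t}): φ is false.
  t (successors {v, x, z, t}): φ is true.
For instance, at x:
  At x: (\Box s \land r) \lor p is true, so \neg ((\Box s \land r) \lor p) is false.
    At x: \Box s \land r is false, p is true, so (\Box s \land r) \lor p is true.
      At x: \Box s is false, r is true, so \Box s \land r is false.
Satisfying worlds: {v, w, y, t}

v, w, y, t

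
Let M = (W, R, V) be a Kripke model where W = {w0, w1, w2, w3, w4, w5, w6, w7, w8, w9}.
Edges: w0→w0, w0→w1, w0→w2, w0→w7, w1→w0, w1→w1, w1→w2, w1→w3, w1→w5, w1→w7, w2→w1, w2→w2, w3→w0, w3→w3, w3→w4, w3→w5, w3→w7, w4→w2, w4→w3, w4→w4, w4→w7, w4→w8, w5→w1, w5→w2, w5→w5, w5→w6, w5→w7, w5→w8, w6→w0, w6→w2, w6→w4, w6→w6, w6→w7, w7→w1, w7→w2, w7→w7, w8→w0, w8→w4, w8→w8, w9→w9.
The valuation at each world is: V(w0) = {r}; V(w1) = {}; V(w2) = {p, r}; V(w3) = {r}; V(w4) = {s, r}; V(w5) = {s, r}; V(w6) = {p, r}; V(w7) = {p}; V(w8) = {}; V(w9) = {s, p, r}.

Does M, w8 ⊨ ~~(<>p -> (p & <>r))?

Recall that <>ψ holds at a world iff ψ holds at some accessible world.
At w8: ~(<>p -> (p & <>r)) is false, so ~~(<>p -> (p & <>r)) is true.
  At w8: <>p -> (p & <>r) is true, so ~(<>p -> (p & <>r)) is false.
    At w8: <>p is false, p & <>r is false, so <>p -> (p & <>r) is true.
      At w8: <>p requires p at some successor in {w0, w4, w8}.
        At w0: p is false.
        At w4: p is false.
        At w8: p is false.
      So <>p is false at w8.
      At w8: p is false, <>r is true, so p & <>r is false.

Yes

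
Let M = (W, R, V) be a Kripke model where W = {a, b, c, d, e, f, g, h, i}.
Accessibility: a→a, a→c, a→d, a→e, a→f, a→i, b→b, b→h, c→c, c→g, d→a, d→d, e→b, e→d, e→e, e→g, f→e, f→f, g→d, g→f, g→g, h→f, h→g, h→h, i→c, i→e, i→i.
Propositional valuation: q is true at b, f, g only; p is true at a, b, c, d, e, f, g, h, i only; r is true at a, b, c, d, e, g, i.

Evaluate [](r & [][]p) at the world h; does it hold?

At h: [](r & [][]p) requires r & [][]p at every successor {f, g, h}.
  r & [][]p fails at f, so [](r & [][]p) is false at h.
    At f: r is false, [][]p is true, so r & [][]p is false.
      At f: [][]p requires []p at every successor {e, f}.
        At e: []p is true.
        At f: []p is true.
      So [][]p is true at f.

No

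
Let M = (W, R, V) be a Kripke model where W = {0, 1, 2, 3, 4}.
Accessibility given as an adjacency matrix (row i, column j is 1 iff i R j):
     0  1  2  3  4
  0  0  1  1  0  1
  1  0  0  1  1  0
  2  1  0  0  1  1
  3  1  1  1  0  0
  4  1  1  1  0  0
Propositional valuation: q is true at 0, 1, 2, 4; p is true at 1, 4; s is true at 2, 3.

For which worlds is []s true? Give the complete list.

1

Recall that []ψ holds at a world iff ψ holds at every accessible world, and <>ψ holds iff ψ holds at some accessible world.
Let φ = []s. Evaluate φ at each world:
  0 (successors {1, 2, 4}): φ is false.
  1 (successors {2, 3}): φ is true.
  2 (successors {0, 3, 4}): φ is false.
  3 (successors {0, 1, 2}): φ is false.
  4 (successors {0, 1, 2}): φ is false.
For instance, at 3:
  At 3: []s requires s at every successor {0, 1, 2}.
    s fails at 0, so []s is false at 3.
Satisfying worlds: {1}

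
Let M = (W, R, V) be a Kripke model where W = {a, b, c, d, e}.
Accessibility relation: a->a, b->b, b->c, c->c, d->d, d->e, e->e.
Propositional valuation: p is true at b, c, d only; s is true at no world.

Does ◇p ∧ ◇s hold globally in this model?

Let φ = ◇p ∧ ◇s. Evaluate φ at each world:
  a (successors {a}): φ is false.
  b (successors {b, c}): φ is false.
  c (successors {c}): φ is false.
  d (successors {d, e}): φ is false.
  e (successors {e}): φ is false.
Detail at a (counterexample):
  At a: ◇p is false, ◇s is false, so ◇p ∧ ◇s is false.
    At a: ◇p requires p at some successor in {a}.
      At a: p is false.
    So ◇p is false at a.
    At a: ◇s requires s at some successor in {a}.
      At a: s is false.
    So ◇s is false at a.

No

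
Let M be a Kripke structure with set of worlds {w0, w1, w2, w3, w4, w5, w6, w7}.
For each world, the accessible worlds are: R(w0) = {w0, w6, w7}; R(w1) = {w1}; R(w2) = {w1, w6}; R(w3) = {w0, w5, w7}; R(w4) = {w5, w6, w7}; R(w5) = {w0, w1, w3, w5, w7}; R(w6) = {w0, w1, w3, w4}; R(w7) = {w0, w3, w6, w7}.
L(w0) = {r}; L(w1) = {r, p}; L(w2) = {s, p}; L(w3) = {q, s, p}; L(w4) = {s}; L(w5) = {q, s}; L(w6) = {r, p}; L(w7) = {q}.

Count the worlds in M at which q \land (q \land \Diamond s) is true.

Let φ = q \land (q \land \Diamond s). Evaluate φ at each world:
  w0 (successors {w0, w6, w7}): φ is false.
  w1 (successors {w1}): φ is false.
  w2 (successors {w1, w6}): φ is false.
  w3 (successors {w0, w5, w7}): φ is true.
  w4 (successors {w5, w6, w7}): φ is false.
  w5 (successors {w0, w1, w3, w5, w7}): φ is true.
  w6 (successors {w0, w1, w3, w4}): φ is false.
  w7 (successors {w0, w3, w6, w7}): φ is true.
For instance, at w5:
  At w5: q is true, q \land \Diamond s is true, so q \land (q \land \Diamond s) is true.
    At w5: q is true, \Diamond s is true, so q \land \Diamond s is true.
      At w5: \Diamond s requires s at some successor in {w0, w1, w3, w5, w7}.
        s holds at w3, so \Diamond s is true at w5.
Satisfying worlds: {w3, w5, w7}

3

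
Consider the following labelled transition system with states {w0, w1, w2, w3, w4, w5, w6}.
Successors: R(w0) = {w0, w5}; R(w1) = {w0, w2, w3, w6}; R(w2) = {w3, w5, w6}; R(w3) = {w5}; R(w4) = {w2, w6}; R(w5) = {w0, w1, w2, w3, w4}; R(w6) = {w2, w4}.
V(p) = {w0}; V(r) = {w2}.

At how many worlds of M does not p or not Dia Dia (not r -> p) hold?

Let φ = not p or not Dia Dia (not r -> p). Evaluate φ at each world:
  w0 (successors {w0, w5}): φ is false.
  w1 (successors {w0, w2, w3, w6}): φ is true.
  w2 (successors {w3, w5, w6}): φ is true.
  w3 (successors {w5}): φ is true.
  w4 (successors {w2, w6}): φ is true.
  w5 (successors {w0, w1, w2, w3, w4}): φ is true.
  w6 (successors {w2, w4}): φ is true.
For instance, at w6:
  At w6: not p is true, not Dia Dia (not r -> p) is false, so not p or not Dia Dia (not r -> p) is true.
    At w6: Dia Dia (not r -> p) is true, so not Dia Dia (not r -> p) is false.
      At w6: Dia Dia (not r -> p) requires Dia (not r -> p) at some successor in {w2, w4}.
        Dia (not r -> p) holds at w4, so Dia Dia (not r -> p) is true at w6.
Satisfying worlds: {w1, w2, w3, w4, w5, w6}

6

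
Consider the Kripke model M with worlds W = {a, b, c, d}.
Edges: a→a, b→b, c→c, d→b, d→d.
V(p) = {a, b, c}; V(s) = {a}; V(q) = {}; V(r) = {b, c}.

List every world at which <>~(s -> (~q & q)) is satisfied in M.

Let φ = <>~(s -> (~q & q)). Evaluate φ at each world:
  a (successors {a}): φ is true.
  b (successors {b}): φ is false.
  c (successors {c}): φ is false.
  d (successors {b, d}): φ is false.
For instance, at c:
  At c: <>~(s -> (~q & q)) requires ~(s -> (~q & q)) at some successor in {c}.
    At c: ~(s -> (~q & q)) is false.
  So <>~(s -> (~q & q)) is false at c.
Satisfying worlds: {a}

a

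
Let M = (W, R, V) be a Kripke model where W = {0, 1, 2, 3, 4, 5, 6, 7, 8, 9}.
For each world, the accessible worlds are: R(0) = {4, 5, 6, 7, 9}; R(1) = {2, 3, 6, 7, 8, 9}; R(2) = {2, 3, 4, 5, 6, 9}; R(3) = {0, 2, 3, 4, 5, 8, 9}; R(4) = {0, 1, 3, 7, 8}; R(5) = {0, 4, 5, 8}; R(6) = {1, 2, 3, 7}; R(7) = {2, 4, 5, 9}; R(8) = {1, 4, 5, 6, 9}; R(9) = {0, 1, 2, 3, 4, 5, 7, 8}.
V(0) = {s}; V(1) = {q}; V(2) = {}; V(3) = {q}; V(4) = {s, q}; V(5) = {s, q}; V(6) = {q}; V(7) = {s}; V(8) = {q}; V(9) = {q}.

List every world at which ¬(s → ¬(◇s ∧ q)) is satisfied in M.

Recall that ◇ψ holds at a world iff ψ holds at some accessible world.
Let φ = ¬(s → ¬(◇s ∧ q)). Evaluate φ at each world:
  0 (successors {4, 5, 6, 7, 9}): φ is false.
  1 (successors {2, 3, 6, 7, 8, 9}): φ is false.
  2 (successors {2, 3, 4, 5, 6, 9}): φ is false.
  3 (successors {0, 2, 3, 4, 5, 8, 9}): φ is false.
  4 (successors {0, 1, 3, 7, 8}): φ is true.
  5 (successors {0, 4, 5, 8}): φ is true.
  6 (successors {1, 2, 3, 7}): φ is false.
  7 (successors {2, 4, 5, 9}): φ is false.
  8 (successors {1, 4, 5, 6, 9}): φ is false.
  9 (successors {0, 1, 2, 3, 4, 5, 7, 8}): φ is false.
For instance, at 5:
  At 5: s → ¬(◇s ∧ q) is false, so ¬(s → ¬(◇s ∧ q)) is true.
    At 5: s is true, ¬(◇s ∧ q) is false, so s → ¬(◇s ∧ q) is false.
      At 5: ◇s ∧ q is true, so ¬(◇s ∧ q) is false.
Satisfying worlds: {4, 5}

4, 5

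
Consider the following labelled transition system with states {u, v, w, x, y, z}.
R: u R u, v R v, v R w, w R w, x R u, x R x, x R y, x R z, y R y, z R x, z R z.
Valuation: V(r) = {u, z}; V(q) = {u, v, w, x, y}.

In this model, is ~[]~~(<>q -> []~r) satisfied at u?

Yes

At u: []~~(<>q -> []~r) is false, so ~[]~~(<>q -> []~r) is true.
  At u: []~~(<>q -> []~r) requires ~~(<>q -> []~r) at every successor {u}.
    ~~(<>q -> []~r) fails at u, so []~~(<>q -> []~r) is false at u.
      At u: ~(<>q -> []~r) is true, so ~~(<>q -> []~r) is false.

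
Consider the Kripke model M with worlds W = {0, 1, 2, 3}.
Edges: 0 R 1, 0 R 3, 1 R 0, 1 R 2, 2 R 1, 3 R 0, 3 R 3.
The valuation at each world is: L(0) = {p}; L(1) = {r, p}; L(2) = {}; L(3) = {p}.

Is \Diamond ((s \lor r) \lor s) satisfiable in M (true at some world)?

Yes

Let φ = \Diamond ((s \lor r) \lor s). Evaluate φ at each world:
  0 (successors {1, 3}): φ is true.
  1 (successors {0, 2}): φ is false.
  2 (successors {1}): φ is true.
  3 (successors {0, 3}): φ is false.
Detail at 0 (witness):
  At 0: \Diamond ((s \lor r) \lor s) requires (s \lor r) \lor s at some successor in {1, 3}.
    (s \lor r) \lor s holds at 1, so \Diamond ((s \lor r) \lor s) is true at 0.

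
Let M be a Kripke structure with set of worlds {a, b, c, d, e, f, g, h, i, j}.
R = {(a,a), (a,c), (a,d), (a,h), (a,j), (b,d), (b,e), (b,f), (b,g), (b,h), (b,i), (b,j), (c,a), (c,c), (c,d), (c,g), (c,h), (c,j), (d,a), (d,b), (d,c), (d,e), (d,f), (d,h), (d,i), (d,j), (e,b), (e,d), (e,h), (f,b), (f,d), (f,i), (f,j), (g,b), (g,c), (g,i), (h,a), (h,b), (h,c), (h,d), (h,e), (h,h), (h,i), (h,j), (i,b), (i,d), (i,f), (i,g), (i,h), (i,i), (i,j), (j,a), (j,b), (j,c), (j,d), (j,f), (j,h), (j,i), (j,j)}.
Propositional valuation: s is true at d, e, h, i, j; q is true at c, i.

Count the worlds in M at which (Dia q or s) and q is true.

Recall that Dia ψ holds at a world iff ψ holds at some accessible world.
Let φ = (Dia q or s) and q. Evaluate φ at each world:
  a (successors {a, c, d, h, j}): φ is false.
  b (successors {d, e, f, g, h, i, j}): φ is false.
  c (successors {a, c, d, g, h, j}): φ is true.
  d (successors {a, b, c, e, f, h, i, j}): φ is false.
  e (successors {b, d, h}): φ is false.
  f (successors {b, d, i, j}): φ is false.
  g (successors {b, c, i}): φ is false.
  h (successors {a, b, c, d, e, h, i, j}): φ is false.
  i (successors {b, d, f, g, h, i, j}): φ is true.
  j (successors {a, b, c, d, f, h, i, j}): φ is false.
For instance, at a:
  At a: Dia q or s is true, q is false, so (Dia q or s) and q is false.
    At a: Dia q is true, s is false, so Dia q or s is true.
      At a: Dia q requires q at some successor in {a, c, d, h, j}.
        q holds at c, so Dia q is true at a.
Satisfying worlds: {c, i}

2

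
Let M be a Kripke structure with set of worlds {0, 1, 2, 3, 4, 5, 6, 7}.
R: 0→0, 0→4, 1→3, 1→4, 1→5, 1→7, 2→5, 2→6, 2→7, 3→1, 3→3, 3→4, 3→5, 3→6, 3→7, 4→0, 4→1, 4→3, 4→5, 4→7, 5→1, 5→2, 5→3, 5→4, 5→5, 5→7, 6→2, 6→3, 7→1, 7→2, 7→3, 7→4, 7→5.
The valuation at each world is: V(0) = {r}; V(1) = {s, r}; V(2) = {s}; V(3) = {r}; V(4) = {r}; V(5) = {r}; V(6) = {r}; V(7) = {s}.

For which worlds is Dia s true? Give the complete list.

1, 2, 3, 4, 5, 6, 7

Let φ = Dia s. Evaluate φ at each world:
  0 (successors {0, 4}): φ is false.
  1 (successors {3, 4, 5, 7}): φ is true.
  2 (successors {5, 6, 7}): φ is true.
  3 (successors {1, 3, 4, 5, 6, 7}): φ is true.
  4 (successors {0, 1, 3, 5, 7}): φ is true.
  5 (successors {1, 2, 3, 4, 5, 7}): φ is true.
  6 (successors {2, 3}): φ is true.
  7 (successors {1, 2, 3, 4, 5}): φ is true.
For instance, at 0:
  At 0: Dia s requires s at some successor in {0, 4}.
    At 0: s is false.
    At 4: s is false.
  So Dia s is false at 0.
Satisfying worlds: {1, 2, 3, 4, 5, 6, 7}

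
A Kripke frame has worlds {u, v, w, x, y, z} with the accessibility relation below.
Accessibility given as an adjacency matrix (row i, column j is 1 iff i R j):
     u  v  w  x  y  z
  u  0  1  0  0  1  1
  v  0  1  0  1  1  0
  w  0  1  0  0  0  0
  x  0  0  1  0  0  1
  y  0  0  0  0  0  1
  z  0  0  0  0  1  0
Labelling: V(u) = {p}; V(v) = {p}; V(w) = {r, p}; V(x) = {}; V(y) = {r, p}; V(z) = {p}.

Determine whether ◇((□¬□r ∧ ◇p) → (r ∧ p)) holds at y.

No

Recall that □ψ holds at a world iff ψ holds at every accessible world, and ◇ψ holds iff ψ holds at some accessible world.
At y: ◇((□¬□r ∧ ◇p) → (r ∧ p)) requires (□¬□r ∧ ◇p) → (r ∧ p) at some successor in {z}.
  At z: (□¬□r ∧ ◇p) → (r ∧ p) is false.
So ◇((□¬□r ∧ ◇p) → (r ∧ p)) is false at y.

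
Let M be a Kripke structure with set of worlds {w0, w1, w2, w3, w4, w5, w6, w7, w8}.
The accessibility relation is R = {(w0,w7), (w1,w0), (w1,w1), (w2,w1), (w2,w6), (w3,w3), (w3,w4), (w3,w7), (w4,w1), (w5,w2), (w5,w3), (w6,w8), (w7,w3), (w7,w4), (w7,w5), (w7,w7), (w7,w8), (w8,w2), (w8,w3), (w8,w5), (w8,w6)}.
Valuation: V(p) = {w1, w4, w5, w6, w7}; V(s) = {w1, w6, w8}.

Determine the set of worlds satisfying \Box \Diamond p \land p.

w1, w4, w5, w6

Let φ = \Box \Diamond p \land p. Evaluate φ at each world:
  w0 (successors {w7}): φ is false.
  w1 (successors {w0, w1}): φ is true.
  w2 (successors {w1, w6}): φ is false.
  w3 (successors {w3, w4, w7}): φ is false.
  w4 (successors {w1}): φ is true.
  w5 (successors {w2, w3}): φ is true.
  w6 (successors {w8}): φ is true.
  w7 (successors {w3, w4, w5, w7, w8}): φ is false.
  w8 (successors {w2, w3, w5, w6}): φ is false.
For instance, at w0:
  At w0: \Box \Diamond p is true, p is false, so \Box \Diamond p \land p is false.
    At w0: \Box \Diamond p requires \Diamond p at every successor {w7}.
      At w7: \Diamond p is true.
    So \Box \Diamond p is true at w0.
Satisfying worlds: {w1, w4, w5, w6}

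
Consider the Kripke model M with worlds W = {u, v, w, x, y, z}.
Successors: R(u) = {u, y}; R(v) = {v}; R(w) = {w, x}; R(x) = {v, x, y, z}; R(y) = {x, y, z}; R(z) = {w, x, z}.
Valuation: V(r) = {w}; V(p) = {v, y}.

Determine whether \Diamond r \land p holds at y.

Recall that \Diamond ψ holds at a world iff ψ holds at some accessible world.
At y: \Diamond r is false, p is true, so \Diamond r \land p is false.
  At y: \Diamond r requires r at some successor in {x, y, z}.
    At x: r is false.
    At y: r is false.
    At z: r is false.
  So \Diamond r is false at y.

No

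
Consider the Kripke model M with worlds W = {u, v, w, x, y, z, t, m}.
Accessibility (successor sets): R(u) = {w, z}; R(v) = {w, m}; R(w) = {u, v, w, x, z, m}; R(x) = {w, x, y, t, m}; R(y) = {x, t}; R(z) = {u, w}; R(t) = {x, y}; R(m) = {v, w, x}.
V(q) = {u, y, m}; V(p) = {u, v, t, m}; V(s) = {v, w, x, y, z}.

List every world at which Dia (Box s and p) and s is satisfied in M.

Let φ = Dia (Box s and p) and s. Evaluate φ at each world:
  u (successors {w, z}): φ is false.
  v (successors {w, m}): φ is true.
  w (successors {u, v, w, x, z, m}): φ is true.
  x (successors {w, x, y, t, m}): φ is true.
  y (successors {x, t}): φ is true.
  z (successors {u, w}): φ is true.
  t (successors {x, y}): φ is false.
  m (successors {v, w, x}): φ is false.
For instance, at m:
  At m: Dia (Box s and p) is false, s is false, so Dia (Box s and p) and s is false.
    At m: Dia (Box s and p) requires Box s and p at some successor in {v, w, x}.
      At v: Box s and p is false.
      At w: Box s and p is false.
      At x: Box s and p is false.
    So Dia (Box s and p) is false at m.
Satisfying worlds: {v, w, x, y, z}

v, w, x, y, z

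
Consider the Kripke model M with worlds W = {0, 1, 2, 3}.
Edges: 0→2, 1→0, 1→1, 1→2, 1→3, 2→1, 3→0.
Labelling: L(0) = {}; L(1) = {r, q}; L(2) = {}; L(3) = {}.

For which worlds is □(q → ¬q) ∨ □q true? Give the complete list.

Let φ = □(q → ¬q) ∨ □q. Evaluate φ at each world:
  0 (successors {2}): φ is true.
  1 (successors {0, 1, 2, 3}): φ is false.
  2 (successors {1}): φ is true.
  3 (successors {0}): φ is true.
For instance, at 3:
  At 3: □(q → ¬q) is true, □q is false, so □(q → ¬q) ∨ □q is true.
    At 3: □(q → ¬q) requires q → ¬q at every successor {0}.
      At 0: q → ¬q is true.
    So □(q → ¬q) is true at 3.
    At 3: □q requires q at every successor {0}.
      q fails at 0, so □q is false at 3.
Satisfying worlds: {0, 2, 3}

0, 2, 3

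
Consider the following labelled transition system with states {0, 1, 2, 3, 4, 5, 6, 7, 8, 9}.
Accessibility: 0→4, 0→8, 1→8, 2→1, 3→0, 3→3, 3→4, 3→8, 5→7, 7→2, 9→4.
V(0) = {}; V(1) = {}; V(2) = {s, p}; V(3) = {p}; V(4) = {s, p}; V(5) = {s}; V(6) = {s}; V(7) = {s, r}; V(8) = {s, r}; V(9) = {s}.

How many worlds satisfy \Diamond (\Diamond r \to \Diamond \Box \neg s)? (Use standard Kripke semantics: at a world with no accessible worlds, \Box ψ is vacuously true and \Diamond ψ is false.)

7

Let φ = \Diamond (\Diamond r \to \Diamond \Box \neg s). Evaluate φ at each world:
  0 (successors {4, 8}): φ is true.
  1 (successors {8}): φ is true.
  2 (successors {1}): φ is true.
  3 (successors {0, 3, 4, 8}): φ is true.
  4 (successors ∅): φ is false.
  5 (successors {7}): φ is true.
  6 (successors ∅): φ is false.
  7 (successors {2}): φ is true.
  8 (successors ∅): φ is false.
  9 (successors {4}): φ is true.
For instance, at 5:
  At 5: \Diamond (\Diamond r \to \Diamond \Box \neg s) requires \Diamond r \to \Diamond \Box \neg s at some successor in {7}.
    \Diamond r \to \Diamond \Box \neg s holds at 7, so \Diamond (\Diamond r \to \Diamond \Box \neg s) is true at 5.
      At 7: \Diamond r is false, \Diamond \Box \neg s is true, so \Diamond r \to \Diamond \Box \neg s is true.
Satisfying worlds: {0, 1, 2, 3, 5, 7, 9}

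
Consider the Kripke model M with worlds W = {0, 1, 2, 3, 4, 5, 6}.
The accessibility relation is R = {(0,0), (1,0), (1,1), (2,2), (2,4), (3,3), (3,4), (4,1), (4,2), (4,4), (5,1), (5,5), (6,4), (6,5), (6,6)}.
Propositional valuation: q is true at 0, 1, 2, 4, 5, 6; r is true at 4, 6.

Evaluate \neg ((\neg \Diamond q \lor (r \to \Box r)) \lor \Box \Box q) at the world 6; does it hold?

At 6: (\neg \Diamond q \lor (r \to \Box r)) \lor \Box \Box q is true, so \neg ((\neg \Diamond q \lor (r \to \Box r)) \lor \Box \Box q) is false.
  At 6: \neg \Diamond q \lor (r \to \Box r) is false, \Box \Box q is true, so (\neg \Diamond q \lor (r \to \Box r)) \lor \Box \Box q is true.
    At 6: \neg \Diamond q is false, r \to \Box r is false, so \neg \Diamond q \lor (r \to \Box r) is false.
      At 6: \Diamond q is true, so \neg \Diamond q is false.
      At 6: r is true, \Box r is false, so r \to \Box r is false.
    At 6: \Box \Box q requires \Box q at every successor {4, 5, 6}.
      At 4: \Box q is true.
      At 5: \Box q is true.
      At 6: \Box q is true.
    So \Box \Box q is true at 6.

No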